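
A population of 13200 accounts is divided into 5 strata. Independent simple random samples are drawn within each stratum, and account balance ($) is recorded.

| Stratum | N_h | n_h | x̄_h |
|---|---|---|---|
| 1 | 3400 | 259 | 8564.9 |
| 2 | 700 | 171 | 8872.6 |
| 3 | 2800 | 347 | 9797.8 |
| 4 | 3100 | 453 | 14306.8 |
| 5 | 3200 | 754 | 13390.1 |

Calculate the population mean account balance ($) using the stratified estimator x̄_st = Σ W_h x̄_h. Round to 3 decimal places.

x̄_st ≈ 11360.964

N = Σ N_h = 13200. Stratum weights W_h = N_h/N.
x̄_st = (3400·8564.9 + 700·8872.6 + 2800·9797.8 + 3100·14306.8 + 3200·13390.1) / 13200 = 11360.96364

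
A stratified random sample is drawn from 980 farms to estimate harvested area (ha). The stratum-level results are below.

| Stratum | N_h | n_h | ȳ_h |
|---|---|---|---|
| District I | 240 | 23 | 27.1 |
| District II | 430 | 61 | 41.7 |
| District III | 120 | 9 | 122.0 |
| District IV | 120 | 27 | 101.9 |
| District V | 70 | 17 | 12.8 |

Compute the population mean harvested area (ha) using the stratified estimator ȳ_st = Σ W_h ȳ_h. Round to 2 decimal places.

N = Σ N_h = 980. Stratum weights W_h = N_h/N.
ȳ_st = (240·27.1 + 430·41.7 + 120·122.0 + 120·101.9 + 70·12.8) / 980 = 53.2643

ȳ_st ≈ 53.26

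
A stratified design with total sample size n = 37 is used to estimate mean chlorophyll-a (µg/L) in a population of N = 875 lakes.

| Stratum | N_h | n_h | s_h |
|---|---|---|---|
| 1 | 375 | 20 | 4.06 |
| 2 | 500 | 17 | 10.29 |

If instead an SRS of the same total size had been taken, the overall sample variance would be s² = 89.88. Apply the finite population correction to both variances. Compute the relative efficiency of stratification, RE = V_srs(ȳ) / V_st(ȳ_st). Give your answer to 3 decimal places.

V̂(ȳ_st) = Σ W_h² (1 − n_h/N_h) s_h²/n_h, with W_h = N_h/N and N = 875:
  stratum 1: (375/875)²·(1 − 20/375)·4.06²/20 = 0.143306
  stratum 2: (500/875)²·(1 − 17/500)·10.29²/17 = 1.96464
V_st = 2.10795
V_srs = (1 − 37/875)·89.88/37 = 2.32647
Relative efficiency = V_srs / V_st = 2.32647/2.10795 = 1.1037

RE ≈ 1.104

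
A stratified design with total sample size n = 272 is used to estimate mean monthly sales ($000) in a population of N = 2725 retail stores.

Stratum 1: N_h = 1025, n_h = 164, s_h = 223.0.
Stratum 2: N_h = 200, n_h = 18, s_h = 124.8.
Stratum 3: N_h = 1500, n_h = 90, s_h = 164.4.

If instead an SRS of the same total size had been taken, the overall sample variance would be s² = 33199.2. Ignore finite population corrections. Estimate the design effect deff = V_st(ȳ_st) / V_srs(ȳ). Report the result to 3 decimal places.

deff ≈ 1.135

V̂(ȳ_st) = Σ W_h² s_h²/n_h, with W_h = N_h/N and N = 2725:
  stratum 1: (1025/2725)²·223.0²/164 = 42.9023
  stratum 2: (200/2725)²·124.8²/18 = 4.66105
  stratum 3: (1500/2725)²·164.4²/90 = 90.9936
V_st = 138.557
V_srs = s²/n = 33199.2/272 = 122.056
deff = V_st / V_srs = 138.557/122.056 = 1.1352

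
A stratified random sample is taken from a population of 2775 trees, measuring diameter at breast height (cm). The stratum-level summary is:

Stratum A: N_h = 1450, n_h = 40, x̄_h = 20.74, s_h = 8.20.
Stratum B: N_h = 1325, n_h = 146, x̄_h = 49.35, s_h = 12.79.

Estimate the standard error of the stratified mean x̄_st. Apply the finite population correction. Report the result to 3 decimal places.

V̂(x̄_st) = Σ W_h² (1 − n_h/N_h) s_h²/n_h, with W_h = N_h/N and N = 2775:
  stratum A: (1450/2775)²·(1 − 40/1450)·8.20²/40 = 0.446302
  stratum B: (1325/2775)²·(1 − 146/1325)·12.79²/146 = 0.227296
V̂(x̄_st) = 0.673598
SE(x̄_st) = √0.673598 = 0.82073

SE(x̄_st) ≈ 0.821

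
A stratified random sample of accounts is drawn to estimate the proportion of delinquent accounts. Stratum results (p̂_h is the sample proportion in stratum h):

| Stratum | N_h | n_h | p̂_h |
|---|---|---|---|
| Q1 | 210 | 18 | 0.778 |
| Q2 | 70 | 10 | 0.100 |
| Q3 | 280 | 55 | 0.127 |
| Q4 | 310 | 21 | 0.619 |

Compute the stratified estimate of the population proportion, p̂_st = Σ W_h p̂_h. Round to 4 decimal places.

N = 870; stratum weights W_h = N_h/N.
p̂_st = Σ W_h p̂_h = (210·0.778 + 70·0.100 + 280·0.127 + 310·0.619)/870 = 0.45728

p̂_st ≈ 0.4573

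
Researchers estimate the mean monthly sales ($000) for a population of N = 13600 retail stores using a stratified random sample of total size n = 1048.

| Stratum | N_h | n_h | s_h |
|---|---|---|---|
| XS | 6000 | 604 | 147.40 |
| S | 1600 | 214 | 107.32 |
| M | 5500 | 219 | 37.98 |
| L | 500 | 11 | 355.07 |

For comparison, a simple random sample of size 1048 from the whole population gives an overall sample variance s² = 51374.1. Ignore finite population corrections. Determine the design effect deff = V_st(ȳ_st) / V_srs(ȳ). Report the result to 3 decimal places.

V̂(ȳ_st) = Σ W_h² s_h²/n_h, with W_h = N_h/N and N = 13600:
  stratum XS: (6000/13600)²·147.40²/604 = 7.00136
  stratum S: (1600/13600)²·107.32²/214 = 0.74492
  stratum M: (5500/13600)²·37.98²/219 = 1.07724
  stratum L: (500/13600)²·355.07²/11 = 15.4916
V_st = 24.3152
V_srs = s²/n = 51374.1/1048 = 49.0211
deff = V_st / V_srs = 24.3152/49.0211 = 0.4960

deff ≈ 0.496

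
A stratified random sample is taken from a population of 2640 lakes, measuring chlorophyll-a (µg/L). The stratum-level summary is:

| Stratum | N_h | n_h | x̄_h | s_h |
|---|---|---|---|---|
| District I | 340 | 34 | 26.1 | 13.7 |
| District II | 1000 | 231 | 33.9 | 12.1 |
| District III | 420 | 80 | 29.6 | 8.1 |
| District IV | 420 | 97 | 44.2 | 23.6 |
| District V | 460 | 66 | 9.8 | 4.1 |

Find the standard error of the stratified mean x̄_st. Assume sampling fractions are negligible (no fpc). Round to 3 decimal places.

V̂(x̄_st) = Σ W_h² s_h²/n_h, with W_h = N_h/N and N = 2640:
  stratum District I: (340/2640)²·13.7²/34 = 0.0915614
  stratum District II: (1000/2640)²·12.1²/231 = 0.0909392
  stratum District III: (420/2640)²·8.1²/80 = 0.0207573
  stratum District IV: (420/2640)²·23.6²/97 = 0.145326
  stratum District V: (460/2640)²·4.1²/66 = 0.00773271
V̂(x̄_st) = 0.356316
SE(x̄_st) = √0.356316 = 0.596922

SE(x̄_st) ≈ 0.597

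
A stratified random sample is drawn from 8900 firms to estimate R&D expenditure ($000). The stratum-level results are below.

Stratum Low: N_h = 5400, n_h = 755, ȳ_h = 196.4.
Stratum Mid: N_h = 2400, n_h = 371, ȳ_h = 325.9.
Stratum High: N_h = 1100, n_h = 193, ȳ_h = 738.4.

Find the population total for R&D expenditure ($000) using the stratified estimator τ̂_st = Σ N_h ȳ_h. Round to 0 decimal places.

τ̂_st = Σ N_h ȳ_h = 5400·196.4 + 2400·325.9 + 1100·738.4 = 2654960

τ̂_st ≈ 2654960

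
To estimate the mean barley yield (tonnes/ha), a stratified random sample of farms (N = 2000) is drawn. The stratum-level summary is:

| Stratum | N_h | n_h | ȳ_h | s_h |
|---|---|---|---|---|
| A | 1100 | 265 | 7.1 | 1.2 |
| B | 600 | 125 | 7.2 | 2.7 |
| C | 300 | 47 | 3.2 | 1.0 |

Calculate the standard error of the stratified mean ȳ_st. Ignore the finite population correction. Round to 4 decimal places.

SE(ȳ_st) ≈ 0.0859

V̂(ȳ_st) = Σ W_h² s_h²/n_h, with W_h = N_h/N and N = 2000:
  stratum A: (1100/2000)²·1.2²/265 = 0.00164377
  stratum B: (600/2000)²·2.7²/125 = 0.0052488
  stratum C: (300/2000)²·1.0²/47 = 0.000478723
V̂(ȳ_st) = 0.0073713
SE(ȳ_st) = √0.0073713 = 0.0858563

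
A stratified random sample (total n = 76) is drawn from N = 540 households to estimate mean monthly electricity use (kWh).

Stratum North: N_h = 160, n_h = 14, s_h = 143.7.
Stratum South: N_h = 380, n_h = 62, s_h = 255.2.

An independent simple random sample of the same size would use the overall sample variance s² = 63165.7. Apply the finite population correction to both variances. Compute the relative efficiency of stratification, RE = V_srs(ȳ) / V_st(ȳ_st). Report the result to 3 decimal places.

V̂(ȳ_st) = Σ W_h² (1 − n_h/N_h) s_h²/n_h, with W_h = N_h/N and N = 540:
  stratum North: (160/540)²·(1 − 14/160)·143.7²/14 = 118.16
  stratum South: (380/540)²·(1 − 62/380)·255.2²/62 = 435.304
V_st = 553.464
V_srs = (1 − 76/540)·63165.7/76 = 714.154
Relative efficiency = V_srs / V_st = 714.154/553.464 = 1.2903

RE ≈ 1.290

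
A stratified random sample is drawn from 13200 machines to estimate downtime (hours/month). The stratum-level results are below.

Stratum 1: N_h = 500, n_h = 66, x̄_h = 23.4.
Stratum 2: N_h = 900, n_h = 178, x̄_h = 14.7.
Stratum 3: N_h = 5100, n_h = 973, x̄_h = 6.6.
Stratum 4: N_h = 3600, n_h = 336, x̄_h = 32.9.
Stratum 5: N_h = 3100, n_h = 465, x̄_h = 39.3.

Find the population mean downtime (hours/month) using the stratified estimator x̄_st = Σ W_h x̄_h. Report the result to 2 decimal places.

N = Σ N_h = 13200. Stratum weights W_h = N_h/N.
x̄_st = (500·23.4 + 900·14.7 + 5100·6.6 + 3600·32.9 + 3100·39.3) / 13200 = 22.6409

x̄_st ≈ 22.64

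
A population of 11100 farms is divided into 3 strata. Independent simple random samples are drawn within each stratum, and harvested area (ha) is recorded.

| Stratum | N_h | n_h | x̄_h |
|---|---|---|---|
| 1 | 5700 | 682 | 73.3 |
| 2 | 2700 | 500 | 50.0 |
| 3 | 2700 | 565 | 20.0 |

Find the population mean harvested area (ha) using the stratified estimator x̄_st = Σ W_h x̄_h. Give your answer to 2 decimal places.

N = Σ N_h = 11100. Stratum weights W_h = N_h/N.
x̄_st = (5700·73.3 + 2700·50.0 + 2700·20.0) / 11100 = 54.6676

x̄_st ≈ 54.67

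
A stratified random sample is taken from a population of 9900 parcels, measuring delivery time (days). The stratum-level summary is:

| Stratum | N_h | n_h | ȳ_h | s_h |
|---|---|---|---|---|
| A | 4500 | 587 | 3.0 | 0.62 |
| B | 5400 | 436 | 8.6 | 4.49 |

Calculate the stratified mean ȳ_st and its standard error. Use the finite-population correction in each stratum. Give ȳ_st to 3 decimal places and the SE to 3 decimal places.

ȳ_st ≈ 6.055, SE ≈ 0.113

ȳ_st = Σ W_h ȳ_h = (4500·3.0 + 5400·8.6)/9900 = 6.05455
V̂(ȳ_st) = Σ W_h² (1 − n_h/N_h) s_h²/n_h, with W_h = N_h/N and N = 9900:
  stratum A: (4500/9900)²·(1 − 587/4500)·0.62²/587 = 0.000117651
  stratum B: (5400/9900)²·(1 − 436/5400)·4.49²/436 = 0.0126462
V̂(ȳ_st) = 0.0127639
SE(ȳ_st) = √0.0127639 = 0.112977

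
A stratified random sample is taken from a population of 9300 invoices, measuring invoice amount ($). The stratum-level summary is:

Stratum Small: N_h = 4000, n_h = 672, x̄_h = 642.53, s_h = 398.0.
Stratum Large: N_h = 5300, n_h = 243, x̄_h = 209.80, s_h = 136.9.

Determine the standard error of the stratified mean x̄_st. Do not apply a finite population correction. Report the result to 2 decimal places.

V̂(x̄_st) = Σ W_h² s_h²/n_h, with W_h = N_h/N and N = 9300:
  stratum Small: (4000/9300)²·398.0²/672 = 43.6065
  stratum Large: (5300/9300)²·136.9²/243 = 25.0488
V̂(x̄_st) = 68.6552
SE(x̄_st) = √68.6552 = 8.28585

SE(x̄_st) ≈ 8.29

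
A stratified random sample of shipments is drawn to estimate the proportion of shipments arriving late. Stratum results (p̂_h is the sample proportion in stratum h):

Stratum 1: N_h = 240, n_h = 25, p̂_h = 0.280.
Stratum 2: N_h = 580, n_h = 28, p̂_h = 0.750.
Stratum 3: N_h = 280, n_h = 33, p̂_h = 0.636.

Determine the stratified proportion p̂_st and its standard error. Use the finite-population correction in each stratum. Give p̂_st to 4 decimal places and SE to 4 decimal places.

N = 1100; stratum weights W_h = N_h/N.
p̂_st = Σ W_h p̂_h = (240·0.280 + 580·0.750 + 280·0.636)/1100 = 0.61844
V̂(p̂_st) = Σ W_h² (1 − n_h/N_h) p̂_h(1−p̂_h)/(n_h−1):
  stratum 1: (240/1100)²·(1 − 25/240)·0.280·0.720/24 = 0.000358215
  stratum 2: (580/1100)²·(1 − 28/580)·0.750·0.250/27 = 0.00183747
  stratum 3: (280/1100)²·(1 − 33/280)·0.636·0.364/32 = 0.000413502
V̂(p̂_st) = 0.00260918; SE = √V̂ = 0.0510802

p̂_st ≈ 0.6184, SE ≈ 0.0511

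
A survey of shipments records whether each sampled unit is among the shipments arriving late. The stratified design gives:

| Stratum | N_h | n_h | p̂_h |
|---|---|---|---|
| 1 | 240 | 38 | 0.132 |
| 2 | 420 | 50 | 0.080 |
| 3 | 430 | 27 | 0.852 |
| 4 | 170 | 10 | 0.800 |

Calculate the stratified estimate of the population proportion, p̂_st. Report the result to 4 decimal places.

N = 1260; stratum weights W_h = N_h/N.
p̂_st = Σ W_h p̂_h = (240·0.132 + 420·0.080 + 430·0.852 + 170·0.800)/1260 = 0.45051

p̂_st ≈ 0.4505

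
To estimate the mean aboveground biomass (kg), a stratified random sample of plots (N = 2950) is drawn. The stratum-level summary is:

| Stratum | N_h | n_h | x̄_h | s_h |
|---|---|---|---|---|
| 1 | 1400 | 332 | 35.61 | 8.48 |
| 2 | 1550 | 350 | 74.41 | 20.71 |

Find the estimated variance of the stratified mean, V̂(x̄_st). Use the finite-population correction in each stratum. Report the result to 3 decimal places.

V̂(x̄_st) = Σ W_h² (1 − n_h/N_h) s_h²/n_h, with W_h = N_h/N and N = 2950:
  stratum 1: (1400/2950)²·(1 − 332/1400)·8.48²/332 = 0.0372142
  stratum 2: (1550/2950)²·(1 − 350/1550)·20.71²/350 = 0.261915
V̂(x̄_st) = 0.29913

V̂(x̄_st) ≈ 0.299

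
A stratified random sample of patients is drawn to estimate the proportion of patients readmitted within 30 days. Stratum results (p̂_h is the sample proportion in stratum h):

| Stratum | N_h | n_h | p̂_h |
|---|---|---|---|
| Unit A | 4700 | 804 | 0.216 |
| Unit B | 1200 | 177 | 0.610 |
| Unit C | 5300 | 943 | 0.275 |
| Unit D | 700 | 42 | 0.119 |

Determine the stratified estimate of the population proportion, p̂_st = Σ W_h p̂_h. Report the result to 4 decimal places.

p̂_st ≈ 0.2763

N = 11900; stratum weights W_h = N_h/N.
p̂_st = Σ W_h p̂_h = (4700·0.216 + 1200·0.610 + 5300·0.275 + 700·0.119)/11900 = 0.27630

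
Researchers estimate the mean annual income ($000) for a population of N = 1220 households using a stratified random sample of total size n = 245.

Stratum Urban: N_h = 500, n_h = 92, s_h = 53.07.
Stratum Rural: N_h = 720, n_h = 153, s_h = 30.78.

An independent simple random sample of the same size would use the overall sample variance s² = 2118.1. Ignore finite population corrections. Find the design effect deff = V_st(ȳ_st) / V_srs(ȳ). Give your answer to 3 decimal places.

V̂(ȳ_st) = Σ W_h² s_h²/n_h, with W_h = N_h/N and N = 1220:
  stratum Urban: (500/1220)²·53.07²/92 = 5.14198
  stratum Rural: (720/1220)²·30.78²/153 = 2.15671
V_st = 7.29869
V_srs = s²/n = 2118.1/245 = 8.64531
deff = V_st / V_srs = 7.29869/8.64531 = 0.8442

deff ≈ 0.844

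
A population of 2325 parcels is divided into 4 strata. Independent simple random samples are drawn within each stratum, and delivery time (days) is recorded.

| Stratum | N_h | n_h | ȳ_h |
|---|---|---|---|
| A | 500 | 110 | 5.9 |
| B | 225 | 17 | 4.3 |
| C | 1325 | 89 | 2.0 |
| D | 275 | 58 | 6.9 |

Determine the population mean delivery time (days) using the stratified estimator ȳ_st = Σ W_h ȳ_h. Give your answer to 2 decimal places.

ȳ_st ≈ 3.64

N = Σ N_h = 2325. Stratum weights W_h = N_h/N.
ȳ_st = (500·5.9 + 225·4.3 + 1325·2.0 + 275·6.9) / 2325 = 3.6409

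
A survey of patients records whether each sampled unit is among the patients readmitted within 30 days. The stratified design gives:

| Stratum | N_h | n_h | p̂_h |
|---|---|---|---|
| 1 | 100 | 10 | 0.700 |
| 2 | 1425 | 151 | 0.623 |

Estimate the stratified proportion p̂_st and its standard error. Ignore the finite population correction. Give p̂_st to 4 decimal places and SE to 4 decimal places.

p̂_st ≈ 0.6280, SE ≈ 0.0383

N = 1525; stratum weights W_h = N_h/N.
p̂_st = Σ W_h p̂_h = (100·0.700 + 1425·0.623)/1525 = 0.62805
V̂(p̂_st) = Σ W_h² p̂_h(1−p̂_h)/(n_h−1):
  stratum 1: (100/1525)²·0.700·0.300/9 = 0.000100331
  stratum 2: (1425/1525)²·0.623·0.377/150 = 0.00136719
V̂(p̂_st) = 0.00146752; SE = √V̂ = 0.0383082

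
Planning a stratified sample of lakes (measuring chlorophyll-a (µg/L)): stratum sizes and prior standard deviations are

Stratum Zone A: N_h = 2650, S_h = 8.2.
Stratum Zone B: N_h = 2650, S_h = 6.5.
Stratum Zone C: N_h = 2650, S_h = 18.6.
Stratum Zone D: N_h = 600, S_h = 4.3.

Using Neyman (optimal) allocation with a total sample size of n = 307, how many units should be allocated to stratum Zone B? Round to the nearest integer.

58

Neyman allocation: n_h = n · N_h S_h / Σ N_i S_i, with n = 307.
  stratum Zone A: N_h·S_h = 2650·8.2 = 21730.00
  stratum Zone B: N_h·S_h = 2650·6.5 = 17225.00
  stratum Zone C: N_h·S_h = 2650·18.6 = 49290.00
  stratum Zone D: N_h·S_h = 600·4.3 = 2580.00
Σ N_h S_h = 90825.00
n for stratum Zone B = 307·17225.00/90825.00 = 58.223 → 58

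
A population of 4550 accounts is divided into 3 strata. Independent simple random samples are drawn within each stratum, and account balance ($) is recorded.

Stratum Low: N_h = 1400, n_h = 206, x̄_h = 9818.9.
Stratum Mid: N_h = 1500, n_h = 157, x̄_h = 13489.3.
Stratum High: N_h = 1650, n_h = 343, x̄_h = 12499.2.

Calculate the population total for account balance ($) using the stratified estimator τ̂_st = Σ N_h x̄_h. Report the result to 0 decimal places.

τ̂_st = Σ N_h x̄_h = 1400·9818.9 + 1500·13489.3 + 1650·12499.2 = 54604090

τ̂_st ≈ 54604090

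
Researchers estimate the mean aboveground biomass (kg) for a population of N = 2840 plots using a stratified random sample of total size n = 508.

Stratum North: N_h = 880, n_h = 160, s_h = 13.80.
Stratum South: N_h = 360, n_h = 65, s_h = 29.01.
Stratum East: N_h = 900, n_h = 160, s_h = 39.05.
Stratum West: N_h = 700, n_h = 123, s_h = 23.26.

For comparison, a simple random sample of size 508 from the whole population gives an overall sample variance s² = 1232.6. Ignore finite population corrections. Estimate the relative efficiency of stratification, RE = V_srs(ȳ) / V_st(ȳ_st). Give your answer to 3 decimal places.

V̂(ȳ_st) = Σ W_h² s_h²/n_h, with W_h = N_h/N and N = 2840:
  stratum North: (880/2840)²·13.80²/160 = 0.114279
  stratum South: (360/2840)²·29.01²/65 = 0.208042
  stratum East: (900/2840)²·39.05²/160 = 0.957129
  stratum West: (700/2840)²·23.26²/123 = 0.267223
V_st = 1.54667
V_srs = s²/n = 1232.6/508 = 2.42638
Relative efficiency = V_srs / V_st = 2.42638/1.54667 = 1.5688

RE ≈ 1.569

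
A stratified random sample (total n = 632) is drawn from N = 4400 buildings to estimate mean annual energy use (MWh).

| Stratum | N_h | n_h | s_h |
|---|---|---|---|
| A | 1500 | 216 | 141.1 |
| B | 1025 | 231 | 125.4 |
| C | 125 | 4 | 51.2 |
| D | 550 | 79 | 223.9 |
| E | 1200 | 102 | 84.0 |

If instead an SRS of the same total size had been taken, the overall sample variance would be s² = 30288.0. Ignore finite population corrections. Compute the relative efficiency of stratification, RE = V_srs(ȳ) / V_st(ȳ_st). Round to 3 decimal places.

RE ≈ 1.598

V̂(ȳ_st) = Σ W_h² s_h²/n_h, with W_h = N_h/N and N = 4400:
  stratum A: (1500/4400)²·141.1²/216 = 10.7122
  stratum B: (1025/4400)²·125.4²/231 = 3.69424
  stratum C: (125/4400)²·51.2²/4 = 0.528926
  stratum D: (550/4400)²·223.9²/79 = 9.91519
  stratum E: (1200/4400)²·84.0²/102 = 5.14536
V_st = 29.9959
V_srs = s²/n = 30288.0/632 = 47.9241
Relative efficiency = V_srs / V_st = 47.9241/29.9959 = 1.5977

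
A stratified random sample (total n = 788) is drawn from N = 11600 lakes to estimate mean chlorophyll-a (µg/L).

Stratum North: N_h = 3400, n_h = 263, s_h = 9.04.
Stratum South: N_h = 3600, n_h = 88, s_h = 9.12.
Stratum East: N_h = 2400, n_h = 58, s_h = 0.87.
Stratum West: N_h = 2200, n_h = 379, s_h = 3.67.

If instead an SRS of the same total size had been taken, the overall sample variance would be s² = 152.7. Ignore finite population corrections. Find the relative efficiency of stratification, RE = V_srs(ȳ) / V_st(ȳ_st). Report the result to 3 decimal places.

V̂(ȳ_st) = Σ W_h² s_h²/n_h, with W_h = N_h/N and N = 11600:
  stratum North: (3400/11600)²·9.04²/263 = 0.0266946
  stratum South: (3600/11600)²·9.12²/88 = 0.0910324
  stratum East: (2400/11600)²·0.87²/58 = 0.000558621
  stratum West: (2200/11600)²·3.67²/379 = 0.00127827
V_st = 0.119564
V_srs = s²/n = 152.7/788 = 0.193782
Relative efficiency = V_srs / V_st = 0.193782/0.119564 = 1.6207

RE ≈ 1.621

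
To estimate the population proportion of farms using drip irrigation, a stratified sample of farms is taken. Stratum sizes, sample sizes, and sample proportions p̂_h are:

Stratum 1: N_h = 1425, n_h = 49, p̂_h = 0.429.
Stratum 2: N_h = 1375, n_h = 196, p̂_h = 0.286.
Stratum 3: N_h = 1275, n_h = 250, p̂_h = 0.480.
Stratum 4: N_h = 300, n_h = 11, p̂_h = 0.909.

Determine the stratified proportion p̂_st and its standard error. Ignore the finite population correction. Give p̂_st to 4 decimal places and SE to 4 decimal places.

p̂_st ≈ 0.4318, SE ≈ 0.0277

N = 4375; stratum weights W_h = N_h/N.
p̂_st = Σ W_h p̂_h = (1425·0.429 + 1375·0.286 + 1275·0.480 + 300·0.909)/4375 = 0.43183
V̂(p̂_st) = Σ W_h² p̂_h(1−p̂_h)/(n_h−1):
  stratum 1: (1425/4375)²·0.429·0.571/48 = 0.000541409
  stratum 2: (1375/4375)²·0.286·0.714/195 = 0.000103438
  stratum 3: (1275/4375)²·0.480·0.520/249 = 8.51353e-05
  stratum 4: (300/4375)²·0.909·0.091/10 = 3.88948e-05
V̂(p̂_st) = 0.000768877; SE = √V̂ = 0.0277286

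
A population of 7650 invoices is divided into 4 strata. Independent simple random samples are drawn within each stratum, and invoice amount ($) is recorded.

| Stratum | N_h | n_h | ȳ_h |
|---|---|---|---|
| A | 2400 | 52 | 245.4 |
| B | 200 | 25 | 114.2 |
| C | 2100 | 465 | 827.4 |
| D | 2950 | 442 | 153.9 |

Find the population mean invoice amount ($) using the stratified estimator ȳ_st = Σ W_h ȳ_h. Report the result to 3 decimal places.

ȳ_st ≈ 366.450

N = Σ N_h = 7650. Stratum weights W_h = N_h/N.
ȳ_st = (2400·245.4 + 200·114.2 + 2100·827.4 + 2950·153.9) / 7650 = 366.45033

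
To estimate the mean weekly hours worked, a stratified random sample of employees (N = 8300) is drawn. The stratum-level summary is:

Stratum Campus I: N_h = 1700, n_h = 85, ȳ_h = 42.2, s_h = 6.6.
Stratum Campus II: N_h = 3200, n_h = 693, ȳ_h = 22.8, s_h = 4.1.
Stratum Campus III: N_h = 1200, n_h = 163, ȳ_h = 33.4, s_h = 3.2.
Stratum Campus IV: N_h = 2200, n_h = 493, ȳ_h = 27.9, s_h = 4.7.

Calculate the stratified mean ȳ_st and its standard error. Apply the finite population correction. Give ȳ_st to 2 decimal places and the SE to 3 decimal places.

ȳ_st ≈ 29.66, SE ≈ 0.164

ȳ_st = Σ W_h ȳ_h = (1700·42.2 + 3200·22.8 + 1200·33.4 + 2200·27.9)/8300 = 29.65783
V̂(ȳ_st) = Σ W_h² (1 − n_h/N_h) s_h²/n_h, with W_h = N_h/N and N = 8300:
  stratum Campus I: (1700/8300)²·(1 − 85/1700)·6.6²/85 = 0.0204237
  stratum Campus II: (3200/8300)²·(1 − 693/3200)·4.1²/693 = 0.00282477
  stratum Campus III: (1200/8300)²·(1 − 163/1200)·3.2²/163 = 0.00113479
  stratum Campus IV: (2200/8300)²·(1 − 493/2200)·4.7²/493 = 0.00244258
V̂(ȳ_st) = 0.0268258
SE(ȳ_st) = √0.0268258 = 0.163786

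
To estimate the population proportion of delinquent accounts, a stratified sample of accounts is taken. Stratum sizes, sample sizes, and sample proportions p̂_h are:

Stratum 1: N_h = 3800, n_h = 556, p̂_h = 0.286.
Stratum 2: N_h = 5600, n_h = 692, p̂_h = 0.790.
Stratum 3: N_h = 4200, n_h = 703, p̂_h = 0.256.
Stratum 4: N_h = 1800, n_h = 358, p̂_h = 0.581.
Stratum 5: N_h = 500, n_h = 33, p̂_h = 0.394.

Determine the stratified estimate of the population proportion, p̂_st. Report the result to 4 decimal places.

p̂_st ≈ 0.4924

N = 15900; stratum weights W_h = N_h/N.
p̂_st = Σ W_h p̂_h = (3800·0.286 + 5600·0.790 + 4200·0.256 + 1800·0.581 + 500·0.394)/15900 = 0.49238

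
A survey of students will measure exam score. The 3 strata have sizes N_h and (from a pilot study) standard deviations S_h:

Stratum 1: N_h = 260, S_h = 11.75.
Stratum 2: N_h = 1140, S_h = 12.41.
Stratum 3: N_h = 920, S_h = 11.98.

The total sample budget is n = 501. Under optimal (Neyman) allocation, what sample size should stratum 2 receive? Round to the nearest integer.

251

Neyman allocation: n_h = n · N_h S_h / Σ N_i S_i, with n = 501.
  stratum 1: N_h·S_h = 260·11.75 = 3055.00
  stratum 2: N_h·S_h = 1140·12.41 = 14147.40
  stratum 3: N_h·S_h = 920·11.98 = 11021.60
Σ N_h S_h = 28224.00
n for stratum 2 = 501·14147.40/28224.00 = 251.128 → 251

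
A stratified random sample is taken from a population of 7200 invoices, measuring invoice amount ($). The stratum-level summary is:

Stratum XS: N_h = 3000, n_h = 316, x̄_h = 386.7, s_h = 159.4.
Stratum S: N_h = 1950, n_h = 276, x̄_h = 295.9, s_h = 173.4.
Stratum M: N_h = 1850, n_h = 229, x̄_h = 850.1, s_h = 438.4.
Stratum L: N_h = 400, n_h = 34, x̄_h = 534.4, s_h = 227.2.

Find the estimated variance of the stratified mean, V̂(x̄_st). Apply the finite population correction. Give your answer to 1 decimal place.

V̂(x̄_st) = Σ W_h² (1 − n_h/N_h) s_h²/n_h, with W_h = N_h/N and N = 7200:
  stratum XS: (3000/7200)²·(1 − 316/3000)·159.4²/316 = 12.489
  stratum S: (1950/7200)²·(1 − 276/1950)·173.4²/276 = 6.85984
  stratum M: (1850/7200)²·(1 − 229/1850)·438.4²/229 = 48.5507
  stratum L: (400/7200)²·(1 − 34/400)·227.2²/34 = 4.2876
V̂(x̄_st) = 72.1871

V̂(x̄_st) ≈ 72.2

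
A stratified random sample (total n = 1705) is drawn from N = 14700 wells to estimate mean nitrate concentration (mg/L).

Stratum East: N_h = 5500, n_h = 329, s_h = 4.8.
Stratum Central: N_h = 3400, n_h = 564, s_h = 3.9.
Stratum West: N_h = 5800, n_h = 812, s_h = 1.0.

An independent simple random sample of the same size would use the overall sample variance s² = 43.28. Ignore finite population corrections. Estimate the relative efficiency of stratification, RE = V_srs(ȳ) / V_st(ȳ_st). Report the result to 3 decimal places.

V̂(ȳ_st) = Σ W_h² s_h²/n_h, with W_h = N_h/N and N = 14700:
  stratum East: (5500/14700)²·4.8²/329 = 0.00980341
  stratum Central: (3400/14700)²·3.9²/564 = 0.00144269
  stratum West: (5800/14700)²·1.0²/812 = 0.000191719
V_st = 0.0114378
V_srs = s²/n = 43.28/1705 = 0.0253842
Relative efficiency = V_srs / V_st = 0.0253842/0.0114378 = 2.2193

RE ≈ 2.219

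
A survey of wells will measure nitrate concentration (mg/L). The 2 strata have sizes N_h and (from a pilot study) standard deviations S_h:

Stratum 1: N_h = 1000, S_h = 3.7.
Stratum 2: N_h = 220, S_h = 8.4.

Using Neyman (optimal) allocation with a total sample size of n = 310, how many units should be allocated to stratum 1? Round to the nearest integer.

Neyman allocation: n_h = n · N_h S_h / Σ N_i S_i, with n = 310.
  stratum 1: N_h·S_h = 1000·3.7 = 3700.00
  stratum 2: N_h·S_h = 220·8.4 = 1848.00
Σ N_h S_h = 5548.00
n for stratum 1 = 310·3700.00/5548.00 = 206.741 → 207

207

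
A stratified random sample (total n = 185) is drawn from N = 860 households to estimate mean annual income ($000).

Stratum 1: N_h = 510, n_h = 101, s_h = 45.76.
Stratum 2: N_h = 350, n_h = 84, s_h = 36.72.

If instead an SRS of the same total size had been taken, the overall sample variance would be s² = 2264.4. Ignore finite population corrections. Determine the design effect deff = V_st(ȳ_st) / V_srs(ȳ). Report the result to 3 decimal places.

V̂(ȳ_st) = Σ W_h² s_h²/n_h, with W_h = N_h/N and N = 860:
  stratum 1: (510/860)²·45.76²/101 = 7.29112
  stratum 2: (350/860)²·36.72²/84 = 2.65867
V_st = 9.94979
V_srs = s²/n = 2264.4/185 = 12.24
deff = V_st / V_srs = 9.94979/12.24 = 0.8129

deff ≈ 0.813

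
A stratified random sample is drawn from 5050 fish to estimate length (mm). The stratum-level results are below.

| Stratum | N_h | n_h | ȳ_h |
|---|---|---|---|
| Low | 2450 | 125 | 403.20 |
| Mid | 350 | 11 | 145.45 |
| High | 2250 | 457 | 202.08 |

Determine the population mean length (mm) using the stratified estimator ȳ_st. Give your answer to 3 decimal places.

ȳ_st ≈ 295.728

N = Σ N_h = 5050. Stratum weights W_h = N_h/N.
ȳ_st = (2450·403.20 + 350·145.45 + 2250·202.08) / 5050 = 295.72822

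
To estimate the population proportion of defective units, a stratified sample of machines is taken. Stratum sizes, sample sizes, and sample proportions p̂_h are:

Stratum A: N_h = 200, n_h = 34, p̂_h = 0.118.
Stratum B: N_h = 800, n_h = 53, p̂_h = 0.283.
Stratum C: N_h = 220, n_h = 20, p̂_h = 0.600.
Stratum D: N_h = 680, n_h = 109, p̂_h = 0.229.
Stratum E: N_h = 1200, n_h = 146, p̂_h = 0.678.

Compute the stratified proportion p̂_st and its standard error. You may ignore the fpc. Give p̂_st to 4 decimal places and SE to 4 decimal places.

N = 3100; stratum weights W_h = N_h/N.
p̂_st = Σ W_h p̂_h = (200·0.118 + 800·0.283 + 220·0.600 + 680·0.229 + 1200·0.678)/3100 = 0.43591
V̂(p̂_st) = Σ W_h² p̂_h(1−p̂_h)/(n_h−1):
  stratum A: (200/3100)²·0.118·0.882/33 = 1.31272e-05
  stratum B: (800/3100)²·0.283·0.717/52 = 0.000259872
  stratum C: (220/3100)²·0.600·0.400/19 = 6.36179e-05
  stratum D: (680/3100)²·0.229·0.771/108 = 7.86612e-05
  stratum E: (1200/3100)²·0.678·0.322/145 = 0.000225609
V̂(p̂_st) = 0.000640887; SE = √V̂ = 0.0253157

p̂_st ≈ 0.4359, SE ≈ 0.0253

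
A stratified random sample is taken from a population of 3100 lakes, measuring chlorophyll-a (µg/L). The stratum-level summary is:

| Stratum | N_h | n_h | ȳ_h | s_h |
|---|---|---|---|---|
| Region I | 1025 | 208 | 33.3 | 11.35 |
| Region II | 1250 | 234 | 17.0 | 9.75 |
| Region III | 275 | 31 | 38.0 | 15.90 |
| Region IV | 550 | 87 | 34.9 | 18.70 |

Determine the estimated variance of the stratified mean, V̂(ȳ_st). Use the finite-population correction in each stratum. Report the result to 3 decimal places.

V̂(ȳ_st) = Σ W_h² (1 − n_h/N_h) s_h²/n_h, with W_h = N_h/N and N = 3100:
  stratum Region I: (1025/3100)²·(1 − 208/1025)·11.35²/208 = 0.0539698
  stratum Region II: (1250/3100)²·(1 − 234/1250)·9.75²/234 = 0.0536876
  stratum Region III: (275/3100)²·(1 − 31/275)·15.90²/31 = 0.0569419
  stratum Region IV: (550/3100)²·(1 − 87/550)·18.70²/87 = 0.106508
V̂(ȳ_st) = 0.271108

V̂(ȳ_st) ≈ 0.271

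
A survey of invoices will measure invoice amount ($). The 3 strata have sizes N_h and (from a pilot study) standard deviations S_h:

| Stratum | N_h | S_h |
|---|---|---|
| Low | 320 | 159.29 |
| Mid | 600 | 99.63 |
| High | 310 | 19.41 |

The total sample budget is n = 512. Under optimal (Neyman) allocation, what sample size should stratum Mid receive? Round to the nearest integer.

262

Neyman allocation: n_h = n · N_h S_h / Σ N_i S_i, with n = 512.
  stratum Low: N_h·S_h = 320·159.29 = 50972.80
  stratum Mid: N_h·S_h = 600·99.63 = 59778.00
  stratum High: N_h·S_h = 310·19.41 = 6017.10
Σ N_h S_h = 116767.90
n for stratum Mid = 512·59778.00/116767.90 = 262.113 → 262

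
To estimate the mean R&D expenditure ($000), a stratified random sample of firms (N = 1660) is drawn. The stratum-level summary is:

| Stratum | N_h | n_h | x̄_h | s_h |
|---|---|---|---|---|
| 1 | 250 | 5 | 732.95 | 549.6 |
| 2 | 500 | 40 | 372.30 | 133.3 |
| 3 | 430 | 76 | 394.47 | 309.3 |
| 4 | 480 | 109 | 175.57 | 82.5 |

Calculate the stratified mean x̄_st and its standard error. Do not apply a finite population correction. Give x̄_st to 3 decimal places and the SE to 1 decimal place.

x̄_st = Σ W_h x̄_h = (250·732.95 + 500·372.30 + 430·394.47 + 480·175.57)/1660 = 375.47181
V̂(x̄_st) = Σ W_h² s_h²/n_h, with W_h = N_h/N and N = 1660:
  stratum 1: (250/1660)²·549.6²/5 = 1370.21
  stratum 2: (500/1660)²·133.3²/40 = 40.3018
  stratum 3: (430/1660)²·309.3²/76 = 84.4631
  stratum 4: (480/1660)²·82.5²/109 = 5.22093
V̂(x̄_st) = 1500.2
SE(x̄_st) = √1500.2 = 38.7324

x̄_st ≈ 375.472, SE ≈ 38.7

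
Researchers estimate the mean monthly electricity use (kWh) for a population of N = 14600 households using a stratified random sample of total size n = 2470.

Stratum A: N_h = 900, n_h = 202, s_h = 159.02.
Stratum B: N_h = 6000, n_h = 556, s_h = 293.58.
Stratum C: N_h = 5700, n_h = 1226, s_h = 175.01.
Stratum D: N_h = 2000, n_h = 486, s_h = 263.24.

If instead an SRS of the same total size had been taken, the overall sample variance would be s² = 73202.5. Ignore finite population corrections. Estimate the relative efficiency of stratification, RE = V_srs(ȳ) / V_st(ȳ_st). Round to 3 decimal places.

V̂(ȳ_st) = Σ W_h² s_h²/n_h, with W_h = N_h/N and N = 14600:
  stratum A: (900/14600)²·159.02²/202 = 0.475698
  stratum B: (6000/14600)²·293.58²/556 = 26.1803
  stratum C: (5700/14600)²·175.01²/1226 = 3.80784
  stratum D: (2000/14600)²·263.24²/486 = 2.6756
V_st = 33.1395
V_srs = s²/n = 73202.5/2470 = 29.6366
Relative efficiency = V_srs / V_st = 29.6366/33.1395 = 0.8943

RE ≈ 0.894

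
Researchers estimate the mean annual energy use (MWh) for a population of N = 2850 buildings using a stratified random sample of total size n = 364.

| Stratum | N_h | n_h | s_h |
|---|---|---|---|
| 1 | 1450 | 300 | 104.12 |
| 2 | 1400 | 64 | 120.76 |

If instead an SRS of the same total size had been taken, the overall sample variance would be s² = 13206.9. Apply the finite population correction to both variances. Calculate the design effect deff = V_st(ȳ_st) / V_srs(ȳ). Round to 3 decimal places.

V̂(ȳ_st) = Σ W_h² (1 − n_h/N_h) s_h²/n_h, with W_h = N_h/N and N = 2850:
  stratum 1: (1450/2850)²·(1 − 300/1450)·104.12²/300 = 7.41862
  stratum 2: (1400/2850)²·(1 − 64/1400)·120.76²/64 = 52.47
V_st = 59.8886
V_srs = (1 − 364/2850)·13206.9/364 = 31.6487
deff = V_st / V_srs = 59.8886/31.6487 = 1.8923

deff ≈ 1.892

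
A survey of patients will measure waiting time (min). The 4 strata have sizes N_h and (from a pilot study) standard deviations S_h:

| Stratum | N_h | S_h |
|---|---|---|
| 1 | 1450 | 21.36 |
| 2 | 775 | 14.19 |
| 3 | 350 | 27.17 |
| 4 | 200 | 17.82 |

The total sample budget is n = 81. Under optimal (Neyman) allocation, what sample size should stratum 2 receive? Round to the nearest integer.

Neyman allocation: n_h = n · N_h S_h / Σ N_i S_i, with n = 81.
  stratum 1: N_h·S_h = 1450·21.36 = 30972.00
  stratum 2: N_h·S_h = 775·14.19 = 10997.25
  stratum 3: N_h·S_h = 350·27.17 = 9509.50
  stratum 4: N_h·S_h = 200·17.82 = 3564.00
Σ N_h S_h = 55042.75
n for stratum 2 = 81·10997.25/55042.75 = 16.183 → 16

16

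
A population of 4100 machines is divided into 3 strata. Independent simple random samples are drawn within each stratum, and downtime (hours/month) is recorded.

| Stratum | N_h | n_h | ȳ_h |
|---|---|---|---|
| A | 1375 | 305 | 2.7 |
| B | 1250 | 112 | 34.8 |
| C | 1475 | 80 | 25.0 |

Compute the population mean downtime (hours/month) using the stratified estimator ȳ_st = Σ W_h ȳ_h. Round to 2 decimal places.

ȳ_st ≈ 20.51

N = Σ N_h = 4100. Stratum weights W_h = N_h/N.
ȳ_st = (1375·2.7 + 1250·34.8 + 1475·25.0) / 4100 = 20.5091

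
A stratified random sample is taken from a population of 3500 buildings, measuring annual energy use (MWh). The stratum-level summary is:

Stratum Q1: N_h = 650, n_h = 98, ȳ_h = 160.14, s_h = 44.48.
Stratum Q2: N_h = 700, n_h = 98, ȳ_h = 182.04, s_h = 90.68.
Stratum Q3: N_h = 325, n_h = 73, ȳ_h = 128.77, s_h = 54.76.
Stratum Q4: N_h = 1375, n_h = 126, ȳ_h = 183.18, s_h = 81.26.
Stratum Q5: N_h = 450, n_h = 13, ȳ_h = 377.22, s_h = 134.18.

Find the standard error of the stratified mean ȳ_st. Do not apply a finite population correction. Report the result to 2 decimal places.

SE(ȳ_st) ≈ 5.95

V̂(ȳ_st) = Σ W_h² s_h²/n_h, with W_h = N_h/N and N = 3500:
  stratum Q1: (650/3500)²·44.48²/98 = 0.696296
  stratum Q2: (700/3500)²·90.68²/98 = 3.35627
  stratum Q3: (325/3500)²·54.76²/73 = 0.354189
  stratum Q4: (1375/3500)²·81.26²/126 = 8.08821
  stratum Q5: (450/3500)²·134.18²/13 = 22.894
V̂(ȳ_st) = 35.3889
SE(ȳ_st) = √35.3889 = 5.94886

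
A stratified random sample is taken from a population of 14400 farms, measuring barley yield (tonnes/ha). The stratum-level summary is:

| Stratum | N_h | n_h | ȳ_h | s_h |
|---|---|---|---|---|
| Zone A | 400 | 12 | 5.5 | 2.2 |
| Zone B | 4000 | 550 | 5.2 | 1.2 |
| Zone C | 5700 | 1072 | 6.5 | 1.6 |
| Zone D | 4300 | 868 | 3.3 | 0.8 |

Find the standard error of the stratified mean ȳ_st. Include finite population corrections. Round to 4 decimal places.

SE(ȳ_st) ≈ 0.0289

V̂(ȳ_st) = Σ W_h² (1 − n_h/N_h) s_h²/n_h, with W_h = N_h/N and N = 14400:
  stratum Zone A: (400/14400)²·(1 − 12/400)·2.2²/12 = 0.000301878
  stratum Zone B: (4000/14400)²·(1 − 550/4000)·1.2²/550 = 0.000174242
  stratum Zone C: (5700/14400)²·(1 − 1072/5700)·1.6²/1072 = 0.0003038
  stratum Zone D: (4300/14400)²·(1 − 868/4300)·0.8²/868 = 5.24748e-05
V̂(ȳ_st) = 0.000832395
SE(ȳ_st) = √0.000832395 = 0.0288513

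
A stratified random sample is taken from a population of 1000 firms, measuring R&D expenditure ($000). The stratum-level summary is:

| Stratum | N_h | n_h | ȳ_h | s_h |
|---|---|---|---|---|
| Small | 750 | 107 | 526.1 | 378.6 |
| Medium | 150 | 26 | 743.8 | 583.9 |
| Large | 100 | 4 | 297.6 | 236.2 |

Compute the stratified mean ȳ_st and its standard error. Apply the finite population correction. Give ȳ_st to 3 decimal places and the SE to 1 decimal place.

ȳ_st ≈ 535.905, SE ≈ 32.0

ȳ_st = Σ W_h ȳ_h = (750·526.1 + 150·743.8 + 100·297.6)/1000 = 535.90500
V̂(ȳ_st) = Σ W_h² (1 − n_h/N_h) s_h²/n_h, with W_h = N_h/N and N = 1000:
  stratum Small: (750/1000)²·(1 − 107/750)·378.6²/107 = 646.026
  stratum Medium: (150/1000)²·(1 − 26/150)·583.9²/26 = 243.903
  stratum Large: (100/1000)²·(1 − 4/100)·236.2²/4 = 133.897
V̂(ȳ_st) = 1023.83
SE(ȳ_st) = √1023.83 = 31.9973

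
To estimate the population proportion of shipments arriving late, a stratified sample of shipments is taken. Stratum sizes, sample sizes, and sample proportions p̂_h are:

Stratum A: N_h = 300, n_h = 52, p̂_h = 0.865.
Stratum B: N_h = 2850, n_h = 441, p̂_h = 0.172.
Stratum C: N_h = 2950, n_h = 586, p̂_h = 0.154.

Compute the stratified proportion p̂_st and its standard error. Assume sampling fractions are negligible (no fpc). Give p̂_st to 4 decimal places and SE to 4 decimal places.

p̂_st ≈ 0.1974, SE ≈ 0.0113

N = 6100; stratum weights W_h = N_h/N.
p̂_st = Σ W_h p̂_h = (300·0.865 + 2850·0.172 + 2950·0.154)/6100 = 0.19738
V̂(p̂_st) = Σ W_h² p̂_h(1−p̂_h)/(n_h−1):
  stratum A: (300/6100)²·0.865·0.135/51 = 5.53812e-06
  stratum B: (2850/6100)²·0.172·0.828/440 = 7.06539e-05
  stratum C: (2950/6100)²·0.154·0.846/585 = 5.20858e-05
V̂(p̂_st) = 0.000128278; SE = √V̂ = 0.011326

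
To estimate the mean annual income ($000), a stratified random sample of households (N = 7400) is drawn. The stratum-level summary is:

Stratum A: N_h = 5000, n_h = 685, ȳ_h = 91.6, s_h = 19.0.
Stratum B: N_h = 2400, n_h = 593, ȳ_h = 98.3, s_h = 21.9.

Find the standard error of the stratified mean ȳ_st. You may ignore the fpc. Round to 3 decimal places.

SE(ȳ_st) ≈ 0.571

V̂(ȳ_st) = Σ W_h² s_h²/n_h, with W_h = N_h/N and N = 7400:
  stratum A: (5000/7400)²·19.0²/685 = 0.240599
  stratum B: (2400/7400)²·21.9²/593 = 0.0850732
V̂(ȳ_st) = 0.325672
SE(ȳ_st) = √0.325672 = 0.570677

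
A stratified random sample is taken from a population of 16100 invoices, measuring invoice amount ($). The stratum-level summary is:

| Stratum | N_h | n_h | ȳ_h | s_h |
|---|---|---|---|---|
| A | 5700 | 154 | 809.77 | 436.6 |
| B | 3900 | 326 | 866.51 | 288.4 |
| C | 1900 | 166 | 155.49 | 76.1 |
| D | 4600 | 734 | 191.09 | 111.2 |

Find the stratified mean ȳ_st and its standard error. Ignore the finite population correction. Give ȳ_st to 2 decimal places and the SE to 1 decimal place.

ȳ_st ≈ 569.54, SE ≈ 13.1

ȳ_st = Σ W_h ȳ_h = (5700·809.77 + 3900·866.51 + 1900·155.49 + 4600·191.09)/16100 = 569.53559
V̂(ȳ_st) = Σ W_h² s_h²/n_h, with W_h = N_h/N and N = 16100:
  stratum A: (5700/16100)²·436.6²/154 = 155.147
  stratum B: (3900/16100)²·288.4²/326 = 14.971
  stratum C: (1900/16100)²·76.1²/166 = 0.485866
  stratum D: (4600/16100)²·111.2²/734 = 1.37524
V̂(ȳ_st) = 171.98
SE(ȳ_st) = √171.98 = 13.1141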